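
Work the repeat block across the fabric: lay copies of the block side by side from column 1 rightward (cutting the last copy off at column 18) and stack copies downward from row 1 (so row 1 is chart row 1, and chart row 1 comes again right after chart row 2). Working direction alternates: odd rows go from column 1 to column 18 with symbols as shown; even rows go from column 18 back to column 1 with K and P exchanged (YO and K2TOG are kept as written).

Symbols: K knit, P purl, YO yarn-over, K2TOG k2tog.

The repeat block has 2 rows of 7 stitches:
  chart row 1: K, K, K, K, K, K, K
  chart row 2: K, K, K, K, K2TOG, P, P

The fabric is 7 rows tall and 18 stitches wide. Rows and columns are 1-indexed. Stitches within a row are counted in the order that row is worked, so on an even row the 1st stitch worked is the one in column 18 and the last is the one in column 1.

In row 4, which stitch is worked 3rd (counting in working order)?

== STITCH ==
P

Derivation:
Row 4: (4-1) mod 2 = 1, so use chart row 2. Even row -> WS.
Chart row 2 tiled across columns 1-18: K K K K K2TOG P P K K K K K2TOG P P K K K K
WS row: flip the tiled sequence (start at column 18) and apply K<->P; YO and K2TOG stay.
Row 4 as worked: P P P P K K K2TOG P P P P K K K2TOG P P P P
The 3rd stitch worked is P.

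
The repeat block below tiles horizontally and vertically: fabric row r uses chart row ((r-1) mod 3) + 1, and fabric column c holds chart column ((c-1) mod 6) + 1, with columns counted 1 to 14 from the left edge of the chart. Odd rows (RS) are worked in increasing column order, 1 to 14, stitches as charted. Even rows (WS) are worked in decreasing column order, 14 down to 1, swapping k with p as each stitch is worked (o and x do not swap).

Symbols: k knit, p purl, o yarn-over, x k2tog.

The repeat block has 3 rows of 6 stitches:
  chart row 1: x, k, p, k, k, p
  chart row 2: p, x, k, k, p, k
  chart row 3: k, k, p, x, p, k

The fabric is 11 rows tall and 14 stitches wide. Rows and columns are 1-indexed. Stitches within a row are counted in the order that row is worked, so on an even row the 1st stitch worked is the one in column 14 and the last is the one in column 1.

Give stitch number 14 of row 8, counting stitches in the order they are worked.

Row 8: (8-1) mod 3 = 1, so use chart row 2. Even row -> WS.
Chart row 2 tiled across columns 1-14: p x k k p k p x k k p k p x
WS: work from column 14 back to column 1 (reverse the tiled row), swapping k<->p (o and x unchanged).
Row 8 as worked: x k p k p p x k p k p p x k
Stitch 14 in working order -> k

Stitch:
k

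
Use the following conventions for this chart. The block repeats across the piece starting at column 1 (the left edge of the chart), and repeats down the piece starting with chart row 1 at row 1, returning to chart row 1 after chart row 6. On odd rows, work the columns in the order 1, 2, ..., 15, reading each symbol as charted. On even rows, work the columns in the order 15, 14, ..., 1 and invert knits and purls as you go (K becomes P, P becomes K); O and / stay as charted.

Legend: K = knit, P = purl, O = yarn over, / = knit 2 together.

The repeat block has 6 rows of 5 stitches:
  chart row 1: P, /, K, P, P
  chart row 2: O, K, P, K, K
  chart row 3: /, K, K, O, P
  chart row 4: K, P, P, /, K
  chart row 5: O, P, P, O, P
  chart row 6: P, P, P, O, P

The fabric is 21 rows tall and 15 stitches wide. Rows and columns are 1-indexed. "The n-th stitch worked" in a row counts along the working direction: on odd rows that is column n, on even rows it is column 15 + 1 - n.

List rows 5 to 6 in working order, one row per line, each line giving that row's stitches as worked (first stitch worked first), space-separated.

Row 5: chart row 5, RS - tile across columns 1-15 and work as-is.
Row 6: chart row 6, WS - tiled (columns 1-15): P P P O P P P P O P P P P O P; work from column 15 back to 1 with K<->P swapped.

Result:
O P P O P O P P O P O P P O P
K O K K K K O K K K K O K K K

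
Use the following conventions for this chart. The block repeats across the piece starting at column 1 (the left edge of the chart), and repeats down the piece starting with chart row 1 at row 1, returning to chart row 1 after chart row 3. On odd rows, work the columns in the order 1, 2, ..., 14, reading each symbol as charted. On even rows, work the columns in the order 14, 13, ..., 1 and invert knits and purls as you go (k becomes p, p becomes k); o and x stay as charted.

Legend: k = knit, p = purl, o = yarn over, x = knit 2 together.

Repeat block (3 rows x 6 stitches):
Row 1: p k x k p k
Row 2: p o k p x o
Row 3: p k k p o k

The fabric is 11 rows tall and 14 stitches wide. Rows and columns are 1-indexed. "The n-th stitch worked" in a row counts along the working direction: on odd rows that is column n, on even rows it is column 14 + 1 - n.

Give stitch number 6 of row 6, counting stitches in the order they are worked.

== STITCH ==
p

Derivation:
Row 6: (6-1) mod 3 = 2, so use chart row 3. Even row -> WS.
Chart row 3 tiled across columns 1-14: p k k p o k p k k p o k p k
Wrong side: read the tiled row from column 14 down to 1 and exchange k with p (leave o, x).
Row 6 as worked: p k p o k p p k p o k p p k
Stitch 6 in working order -> p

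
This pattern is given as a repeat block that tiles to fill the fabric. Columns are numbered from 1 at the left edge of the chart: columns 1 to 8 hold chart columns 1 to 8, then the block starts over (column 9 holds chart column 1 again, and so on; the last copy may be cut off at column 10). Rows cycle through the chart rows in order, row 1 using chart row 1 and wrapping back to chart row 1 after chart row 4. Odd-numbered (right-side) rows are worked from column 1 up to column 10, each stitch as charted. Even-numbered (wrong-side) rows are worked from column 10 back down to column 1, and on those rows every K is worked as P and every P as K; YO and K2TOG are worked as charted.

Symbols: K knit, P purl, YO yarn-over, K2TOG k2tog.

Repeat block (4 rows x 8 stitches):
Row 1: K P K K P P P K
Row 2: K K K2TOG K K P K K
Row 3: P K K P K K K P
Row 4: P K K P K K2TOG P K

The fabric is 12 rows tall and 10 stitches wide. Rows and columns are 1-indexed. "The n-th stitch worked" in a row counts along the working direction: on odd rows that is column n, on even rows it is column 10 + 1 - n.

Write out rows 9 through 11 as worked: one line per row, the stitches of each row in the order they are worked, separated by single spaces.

Row 9: chart row 1, RS - tile across columns 1-10 and work as-is.
Row 10: chart row 2, WS - tiled (columns 1-10): K K K2TOG K K P K K K K; work from column 10 back to 1 with K<->P swapped.
Row 11: chart row 3, RS - tile across columns 1-10 and work as-is.

== ROWS AS WORKED ==
K P K K P P P K K P
P P P P K P P K2TOG P P
P K K P K K K P P K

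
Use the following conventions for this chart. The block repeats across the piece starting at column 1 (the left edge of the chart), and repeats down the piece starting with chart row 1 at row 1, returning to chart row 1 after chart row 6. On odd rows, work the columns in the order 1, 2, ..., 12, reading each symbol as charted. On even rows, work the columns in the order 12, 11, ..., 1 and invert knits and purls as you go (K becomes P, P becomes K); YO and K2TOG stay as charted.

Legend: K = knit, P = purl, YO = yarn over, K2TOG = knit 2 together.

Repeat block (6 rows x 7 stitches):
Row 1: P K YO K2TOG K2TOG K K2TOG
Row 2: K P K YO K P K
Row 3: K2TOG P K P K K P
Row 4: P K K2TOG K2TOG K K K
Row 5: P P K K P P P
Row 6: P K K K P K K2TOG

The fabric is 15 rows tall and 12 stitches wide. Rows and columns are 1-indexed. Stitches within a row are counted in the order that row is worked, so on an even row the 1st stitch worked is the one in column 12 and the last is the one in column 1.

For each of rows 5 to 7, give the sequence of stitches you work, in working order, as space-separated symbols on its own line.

== ROWS AS WORKED ==
P P K K P P P P P K K P
K P P P K K2TOG P K P P P K
P K YO K2TOG K2TOG K K2TOG P K YO K2TOG K2TOG

Derivation:
Row 5: chart row 5, RS - tile across columns 1-12 and work as-is.
Row 6: chart row 6, WS - tiled (columns 1-12): P K K K P K K2TOG P K K K P; work from column 12 back to 1 with K<->P swapped.
Row 7: chart row 1, RS - tile across columns 1-12 and work as-is.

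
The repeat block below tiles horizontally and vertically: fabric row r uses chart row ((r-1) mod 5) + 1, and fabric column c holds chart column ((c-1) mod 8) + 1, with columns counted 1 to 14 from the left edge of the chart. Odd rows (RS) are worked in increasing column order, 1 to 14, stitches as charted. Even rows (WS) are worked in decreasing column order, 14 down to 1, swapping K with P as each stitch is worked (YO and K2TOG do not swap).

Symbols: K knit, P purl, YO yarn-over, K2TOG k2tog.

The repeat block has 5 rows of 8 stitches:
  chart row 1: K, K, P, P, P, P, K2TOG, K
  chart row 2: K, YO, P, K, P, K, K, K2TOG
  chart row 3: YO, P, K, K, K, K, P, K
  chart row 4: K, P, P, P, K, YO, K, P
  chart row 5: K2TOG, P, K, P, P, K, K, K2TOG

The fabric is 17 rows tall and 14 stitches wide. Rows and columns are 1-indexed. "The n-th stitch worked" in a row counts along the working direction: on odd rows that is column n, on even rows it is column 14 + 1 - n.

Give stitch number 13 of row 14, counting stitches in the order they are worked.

== STITCH ==
K

Derivation:
Row 14: (14-1) mod 5 = 3, so use chart row 4. Even row -> WS.
Chart row 4 tiled across columns 1-14: K P P P K YO K P K P P P K YO
WS row: flip the tiled sequence (start at column 14) and apply K<->P; YO and K2TOG stay.
Row 14 as worked: YO P K K K P K P YO P K K K P
Counting 13 along the worked row gives K.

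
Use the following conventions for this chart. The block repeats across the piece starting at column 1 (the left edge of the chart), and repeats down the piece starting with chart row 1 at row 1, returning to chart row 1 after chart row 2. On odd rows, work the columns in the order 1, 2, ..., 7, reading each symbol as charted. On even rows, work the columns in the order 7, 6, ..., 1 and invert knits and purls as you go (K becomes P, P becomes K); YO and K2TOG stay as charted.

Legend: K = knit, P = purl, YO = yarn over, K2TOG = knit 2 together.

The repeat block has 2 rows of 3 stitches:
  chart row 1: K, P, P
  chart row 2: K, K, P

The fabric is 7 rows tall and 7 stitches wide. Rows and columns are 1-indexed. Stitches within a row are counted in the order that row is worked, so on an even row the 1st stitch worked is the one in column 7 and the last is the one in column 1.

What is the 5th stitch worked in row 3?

== STITCH ==
P

Derivation:
Row 3 uses chart row ((3-1) mod 2)+1 = 1. Row 3 is odd, so RS.
Chart row 1 tiled across columns 1-7: K P P K P P K
RS: work column 1 to column 7, symbols as charted — the tiled row is the row as worked.
Stitch 5 in working order -> P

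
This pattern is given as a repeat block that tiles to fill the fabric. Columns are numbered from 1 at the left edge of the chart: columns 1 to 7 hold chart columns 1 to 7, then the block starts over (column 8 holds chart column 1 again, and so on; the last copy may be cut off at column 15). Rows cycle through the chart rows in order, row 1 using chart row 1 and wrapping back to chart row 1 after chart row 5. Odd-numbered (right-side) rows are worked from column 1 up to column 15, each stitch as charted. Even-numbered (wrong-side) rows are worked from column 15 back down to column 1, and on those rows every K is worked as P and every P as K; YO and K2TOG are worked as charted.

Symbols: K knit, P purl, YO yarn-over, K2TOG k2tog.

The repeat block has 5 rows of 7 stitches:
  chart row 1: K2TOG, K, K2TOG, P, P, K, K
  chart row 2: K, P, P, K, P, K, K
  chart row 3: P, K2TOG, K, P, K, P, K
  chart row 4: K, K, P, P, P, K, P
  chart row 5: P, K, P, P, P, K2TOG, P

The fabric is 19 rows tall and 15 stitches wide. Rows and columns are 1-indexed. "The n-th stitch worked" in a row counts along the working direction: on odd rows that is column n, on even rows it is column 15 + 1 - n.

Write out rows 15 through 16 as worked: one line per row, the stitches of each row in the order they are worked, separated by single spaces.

Rows as worked:
P K P P P K2TOG P P K P P P K2TOG P P
K2TOG P P K K K2TOG P K2TOG P P K K K2TOG P K2TOG

Derivation:
Row 15: chart row 5, RS - tile across columns 1-15 and work as-is.
Row 16: chart row 1, WS - tiled (columns 1-15): K2TOG K K2TOG P P K K K2TOG K K2TOG P P K K K2TOG; work from column 15 back to 1 with K<->P swapped.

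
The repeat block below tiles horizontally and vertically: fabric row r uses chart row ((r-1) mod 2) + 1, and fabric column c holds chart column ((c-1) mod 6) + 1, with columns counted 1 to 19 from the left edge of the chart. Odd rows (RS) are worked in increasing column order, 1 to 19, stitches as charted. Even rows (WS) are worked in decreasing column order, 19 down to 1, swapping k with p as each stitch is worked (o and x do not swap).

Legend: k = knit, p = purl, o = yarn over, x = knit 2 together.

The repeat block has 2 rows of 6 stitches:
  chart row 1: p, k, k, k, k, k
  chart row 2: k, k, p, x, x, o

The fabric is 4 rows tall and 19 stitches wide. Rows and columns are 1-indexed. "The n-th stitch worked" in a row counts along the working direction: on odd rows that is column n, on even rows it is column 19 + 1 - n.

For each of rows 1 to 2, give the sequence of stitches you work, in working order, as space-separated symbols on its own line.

Rows as worked:
p k k k k k p k k k k k p k k k k k p
p o x x k p p o x x k p p o x x k p p

Derivation:
Row 1: chart row 1, RS - tile across columns 1-19 and work as-is.
Row 2: chart row 2, WS - tiled (columns 1-19): k k p x x o k k p x x o k k p x x o k; work from column 19 back to 1 with k<->p swapped.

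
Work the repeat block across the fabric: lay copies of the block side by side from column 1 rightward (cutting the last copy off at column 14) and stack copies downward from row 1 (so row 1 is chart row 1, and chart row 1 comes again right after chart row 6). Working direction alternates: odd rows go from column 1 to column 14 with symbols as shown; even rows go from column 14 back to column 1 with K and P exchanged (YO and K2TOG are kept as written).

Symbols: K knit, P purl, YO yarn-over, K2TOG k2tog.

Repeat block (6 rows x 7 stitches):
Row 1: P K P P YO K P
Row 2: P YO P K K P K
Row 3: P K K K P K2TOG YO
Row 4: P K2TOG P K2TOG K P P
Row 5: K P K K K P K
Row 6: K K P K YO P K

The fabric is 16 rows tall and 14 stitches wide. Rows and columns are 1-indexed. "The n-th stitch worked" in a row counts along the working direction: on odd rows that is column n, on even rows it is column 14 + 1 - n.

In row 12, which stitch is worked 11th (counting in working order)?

Stitch:
P

Derivation:
Row 12: (12-1) mod 6 = 5, so use chart row 6. Even row -> WS.
Chart row 6 tiled across columns 1-14: K K P K YO P K K K P K YO P K
Wrong side: read the tiled row from column 14 down to 1 and exchange K with P (leave YO, K2TOG).
Row 12 as worked: P K YO P K P P P K YO P K P P
Counting 11 along the worked row gives P.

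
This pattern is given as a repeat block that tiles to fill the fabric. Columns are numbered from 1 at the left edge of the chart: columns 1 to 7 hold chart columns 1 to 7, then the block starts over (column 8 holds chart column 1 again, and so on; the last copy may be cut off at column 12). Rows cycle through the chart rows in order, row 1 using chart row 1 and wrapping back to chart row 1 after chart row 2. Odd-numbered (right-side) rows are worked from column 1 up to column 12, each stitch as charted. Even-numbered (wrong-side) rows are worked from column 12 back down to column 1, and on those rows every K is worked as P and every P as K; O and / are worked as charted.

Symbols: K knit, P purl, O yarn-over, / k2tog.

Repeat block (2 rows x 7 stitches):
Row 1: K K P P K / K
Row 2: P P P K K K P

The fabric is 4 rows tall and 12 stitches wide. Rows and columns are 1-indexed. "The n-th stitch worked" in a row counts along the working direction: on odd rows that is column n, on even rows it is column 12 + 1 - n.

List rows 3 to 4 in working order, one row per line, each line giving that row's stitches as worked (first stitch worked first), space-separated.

Rows as worked:
K K P P K / K K K P P K
P P K K K K P P P K K K

Derivation:
Row 3: chart row 1, RS - tile across columns 1-12 and work as-is.
Row 4: chart row 2, WS - tiled (columns 1-12): P P P K K K P P P P K K; work from column 12 back to 1 with K<->P swapped.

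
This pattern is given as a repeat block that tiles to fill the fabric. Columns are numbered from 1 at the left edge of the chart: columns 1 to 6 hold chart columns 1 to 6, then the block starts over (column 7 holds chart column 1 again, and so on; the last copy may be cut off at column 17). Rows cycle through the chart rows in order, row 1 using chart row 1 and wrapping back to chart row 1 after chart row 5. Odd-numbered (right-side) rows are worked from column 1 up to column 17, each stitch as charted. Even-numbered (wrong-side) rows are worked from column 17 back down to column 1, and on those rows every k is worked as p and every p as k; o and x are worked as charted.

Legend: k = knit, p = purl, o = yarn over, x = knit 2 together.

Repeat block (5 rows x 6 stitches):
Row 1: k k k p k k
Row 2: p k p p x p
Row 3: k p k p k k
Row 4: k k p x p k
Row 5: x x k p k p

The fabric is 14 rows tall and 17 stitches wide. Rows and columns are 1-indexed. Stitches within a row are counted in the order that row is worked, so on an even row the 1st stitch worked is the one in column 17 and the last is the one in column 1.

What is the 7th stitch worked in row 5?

Row 5: (5-1) mod 5 = 4, so use chart row 5. Odd row -> RS.
Chart row 5 tiled across columns 1-17: x x k p k p x x k p k p x x k p k
RS: work column 1 to column 17, symbols as charted — the tiled row is the row as worked.
Stitch 7 in working order -> x

Stitch:
x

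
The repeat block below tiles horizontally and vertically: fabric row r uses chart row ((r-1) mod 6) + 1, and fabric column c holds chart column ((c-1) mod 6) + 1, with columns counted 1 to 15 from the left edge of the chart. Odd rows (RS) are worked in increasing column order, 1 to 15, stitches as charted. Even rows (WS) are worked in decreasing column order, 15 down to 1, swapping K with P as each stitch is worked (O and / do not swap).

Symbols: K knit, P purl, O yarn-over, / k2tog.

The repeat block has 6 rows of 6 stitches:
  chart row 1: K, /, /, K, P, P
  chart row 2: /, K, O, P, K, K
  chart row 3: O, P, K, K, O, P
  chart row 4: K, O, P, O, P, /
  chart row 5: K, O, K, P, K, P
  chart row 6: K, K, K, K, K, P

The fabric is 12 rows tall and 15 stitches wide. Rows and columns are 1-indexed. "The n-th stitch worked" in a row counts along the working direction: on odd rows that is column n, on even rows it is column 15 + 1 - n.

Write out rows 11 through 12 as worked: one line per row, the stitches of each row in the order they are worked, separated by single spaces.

Row 11: chart row 5, RS - tile across columns 1-15 and work as-is.
Row 12: chart row 6, WS - tiled (columns 1-15): K K K K K P K K K K K P K K K; work from column 15 back to 1 with K<->P swapped.

Rows as worked:
K O K P K P K O K P K P K O K
P P P K P P P P P K P P P P P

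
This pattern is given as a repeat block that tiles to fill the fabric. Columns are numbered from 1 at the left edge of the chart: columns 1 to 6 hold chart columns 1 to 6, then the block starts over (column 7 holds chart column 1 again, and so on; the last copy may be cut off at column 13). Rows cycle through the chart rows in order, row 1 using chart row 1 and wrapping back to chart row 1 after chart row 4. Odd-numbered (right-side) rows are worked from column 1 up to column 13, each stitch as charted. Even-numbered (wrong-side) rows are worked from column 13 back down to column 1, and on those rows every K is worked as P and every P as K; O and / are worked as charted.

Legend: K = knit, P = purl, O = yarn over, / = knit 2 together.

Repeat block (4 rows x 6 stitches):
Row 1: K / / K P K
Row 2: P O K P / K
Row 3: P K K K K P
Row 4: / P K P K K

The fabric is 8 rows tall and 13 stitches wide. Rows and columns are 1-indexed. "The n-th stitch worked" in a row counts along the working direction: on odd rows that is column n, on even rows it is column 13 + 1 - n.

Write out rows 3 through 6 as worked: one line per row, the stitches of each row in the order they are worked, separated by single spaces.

Result:
P K K K K P P K K K K P P
/ P P K P K / P P K P K /
K / / K P K K / / K P K K
K P / K P O K P / K P O K

Derivation:
Row 3: chart row 3, RS - tile across columns 1-13 and work as-is.
Row 4: chart row 4, WS - tiled (columns 1-13): / P K P K K / P K P K K /; work from column 13 back to 1 with K<->P swapped.
Row 5: chart row 1, RS - tile across columns 1-13 and work as-is.
Row 6: chart row 2, WS - tiled (columns 1-13): P O K P / K P O K P / K P; work from column 13 back to 1 with K<->P swapped.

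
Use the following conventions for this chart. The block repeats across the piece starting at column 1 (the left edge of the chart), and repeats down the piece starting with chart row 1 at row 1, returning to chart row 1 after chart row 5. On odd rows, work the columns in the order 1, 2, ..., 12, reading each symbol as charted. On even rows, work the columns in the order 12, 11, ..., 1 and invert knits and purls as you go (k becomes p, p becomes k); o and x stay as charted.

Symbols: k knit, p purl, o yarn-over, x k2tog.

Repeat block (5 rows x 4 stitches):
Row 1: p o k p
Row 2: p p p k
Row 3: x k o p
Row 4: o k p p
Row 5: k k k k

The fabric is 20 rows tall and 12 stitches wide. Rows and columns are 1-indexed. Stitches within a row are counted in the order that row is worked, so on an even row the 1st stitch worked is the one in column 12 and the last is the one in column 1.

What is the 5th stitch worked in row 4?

Stitch:
k

Derivation:
Row 4: (4-1) mod 5 = 3, so use chart row 4. Even row -> WS.
Chart row 4 tiled across columns 1-12: o k p p o k p p o k p p
WS row: flip the tiled sequence (start at column 12) and apply k<->p; o and x stay.
Row 4 as worked: k k p o k k p o k k p o
Stitch 5 in working order -> k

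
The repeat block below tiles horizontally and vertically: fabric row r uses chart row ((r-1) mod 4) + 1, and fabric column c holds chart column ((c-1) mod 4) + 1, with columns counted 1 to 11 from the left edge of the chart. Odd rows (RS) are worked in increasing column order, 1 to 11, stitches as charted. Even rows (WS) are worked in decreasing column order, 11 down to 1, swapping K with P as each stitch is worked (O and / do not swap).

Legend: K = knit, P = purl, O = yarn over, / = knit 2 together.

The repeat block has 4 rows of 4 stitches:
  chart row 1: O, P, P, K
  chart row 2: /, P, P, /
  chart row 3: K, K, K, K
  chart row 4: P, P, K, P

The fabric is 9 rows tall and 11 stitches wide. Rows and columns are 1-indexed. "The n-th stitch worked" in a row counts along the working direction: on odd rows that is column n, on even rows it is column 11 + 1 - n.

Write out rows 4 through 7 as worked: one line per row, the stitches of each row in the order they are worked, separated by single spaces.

Row 4: chart row 4, WS - tiled (columns 1-11): P P K P P P K P P P K; work from column 11 back to 1 with K<->P swapped.
Row 5: chart row 1, RS - tile across columns 1-11 and work as-is.
Row 6: chart row 2, WS - tiled (columns 1-11): / P P / / P P / / P P; work from column 11 back to 1 with K<->P swapped.
Row 7: chart row 3, RS - tile across columns 1-11 and work as-is.

Rows as worked:
P K K K P K K K P K K
O P P K O P P K O P P
K K / / K K / / K K /
K K K K K K K K K K K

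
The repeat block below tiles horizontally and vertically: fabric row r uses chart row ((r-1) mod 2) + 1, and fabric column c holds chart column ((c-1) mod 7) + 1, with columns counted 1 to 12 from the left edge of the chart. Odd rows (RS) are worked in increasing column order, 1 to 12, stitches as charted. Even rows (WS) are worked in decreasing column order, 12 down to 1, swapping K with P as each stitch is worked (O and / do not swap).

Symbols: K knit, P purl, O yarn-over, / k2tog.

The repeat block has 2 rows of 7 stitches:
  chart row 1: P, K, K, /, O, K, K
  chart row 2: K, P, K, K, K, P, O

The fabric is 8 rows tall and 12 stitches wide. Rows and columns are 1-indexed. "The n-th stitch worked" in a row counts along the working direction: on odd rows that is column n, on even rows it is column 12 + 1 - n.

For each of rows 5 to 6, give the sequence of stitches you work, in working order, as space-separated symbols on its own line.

Row 5: chart row 1, RS - tile across columns 1-12 and work as-is.
Row 6: chart row 2, WS - tiled (columns 1-12): K P K K K P O K P K K K; work from column 12 back to 1 with K<->P swapped.

== ROWS AS WORKED ==
P K K / O K K P K K / O
P P P K P O K P P P K P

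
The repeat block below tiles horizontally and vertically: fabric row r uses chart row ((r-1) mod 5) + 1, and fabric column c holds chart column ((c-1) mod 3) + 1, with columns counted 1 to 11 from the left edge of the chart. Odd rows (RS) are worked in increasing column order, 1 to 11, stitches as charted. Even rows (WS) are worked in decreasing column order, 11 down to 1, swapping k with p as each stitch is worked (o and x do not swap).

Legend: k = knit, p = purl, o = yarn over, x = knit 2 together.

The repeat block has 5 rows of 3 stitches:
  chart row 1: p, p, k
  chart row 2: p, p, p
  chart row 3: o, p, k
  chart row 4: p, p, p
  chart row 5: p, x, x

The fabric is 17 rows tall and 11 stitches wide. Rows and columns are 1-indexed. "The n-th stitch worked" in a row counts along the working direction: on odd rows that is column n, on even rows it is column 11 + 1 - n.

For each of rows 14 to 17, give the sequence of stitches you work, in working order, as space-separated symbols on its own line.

Row 14: chart row 4, WS - tiled (columns 1-11): p p p p p p p p p p p; work from column 11 back to 1 with k<->p swapped.
Row 15: chart row 5, RS - tile across columns 1-11 and work as-is.
Row 16: chart row 1, WS - tiled (columns 1-11): p p k p p k p p k p p; work from column 11 back to 1 with k<->p swapped.
Row 17: chart row 2, RS - tile across columns 1-11 and work as-is.

Result:
k k k k k k k k k k k
p x x p x x p x x p x
k k p k k p k k p k k
p p p p p p p p p p p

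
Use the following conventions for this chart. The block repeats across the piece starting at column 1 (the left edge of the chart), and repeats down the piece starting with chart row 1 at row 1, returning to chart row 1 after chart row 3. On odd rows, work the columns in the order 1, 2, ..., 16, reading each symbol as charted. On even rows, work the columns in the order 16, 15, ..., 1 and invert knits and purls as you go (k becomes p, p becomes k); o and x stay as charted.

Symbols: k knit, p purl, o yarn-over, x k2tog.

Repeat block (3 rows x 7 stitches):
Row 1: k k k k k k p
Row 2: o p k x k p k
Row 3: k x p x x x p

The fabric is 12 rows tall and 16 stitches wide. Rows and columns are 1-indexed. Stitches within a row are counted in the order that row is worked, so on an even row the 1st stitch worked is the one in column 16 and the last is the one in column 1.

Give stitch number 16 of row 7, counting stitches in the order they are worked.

== STITCH ==
k

Derivation:
For row 7: chart row = ((7-1) mod 3) + 1 = 1; this is a RS (odd) row.
Chart row 1 tiled across columns 1-16: k k k k k k p k k k k k k p k k
RS row: no reversal, no swap; stitch n worked = column n.
Stitch 16 in working order -> k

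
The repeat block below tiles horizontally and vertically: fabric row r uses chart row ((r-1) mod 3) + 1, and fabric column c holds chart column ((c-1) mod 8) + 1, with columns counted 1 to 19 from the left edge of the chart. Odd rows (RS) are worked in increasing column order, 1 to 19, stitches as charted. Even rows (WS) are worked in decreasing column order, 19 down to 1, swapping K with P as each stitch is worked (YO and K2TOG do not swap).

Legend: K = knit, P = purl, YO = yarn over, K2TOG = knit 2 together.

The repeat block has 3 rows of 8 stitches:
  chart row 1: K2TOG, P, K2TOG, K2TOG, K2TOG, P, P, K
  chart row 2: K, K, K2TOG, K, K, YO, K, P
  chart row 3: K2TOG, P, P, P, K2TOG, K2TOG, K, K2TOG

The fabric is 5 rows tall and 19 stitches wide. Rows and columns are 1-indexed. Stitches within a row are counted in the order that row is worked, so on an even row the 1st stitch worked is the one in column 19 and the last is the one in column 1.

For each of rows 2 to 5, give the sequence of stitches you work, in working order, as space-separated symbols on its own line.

== ROWS AS WORKED ==
K2TOG P P K P YO P P K2TOG P P K P YO P P K2TOG P P
K2TOG P P P K2TOG K2TOG K K2TOG K2TOG P P P K2TOG K2TOG K K2TOG K2TOG P P
K2TOG K K2TOG P K K K2TOG K2TOG K2TOG K K2TOG P K K K2TOG K2TOG K2TOG K K2TOG
K K K2TOG K K YO K P K K K2TOG K K YO K P K K K2TOG

Derivation:
Row 2: chart row 2, WS - tiled (columns 1-19): K K K2TOG K K YO K P K K K2TOG K K YO K P K K K2TOG; work from column 19 back to 1 with K<->P swapped.
Row 3: chart row 3, RS - tile across columns 1-19 and work as-is.
Row 4: chart row 1, WS - tiled (columns 1-19): K2TOG P K2TOG K2TOG K2TOG P P K K2TOG P K2TOG K2TOG K2TOG P P K K2TOG P K2TOG; work from column 19 back to 1 with K<->P swapped.
Row 5: chart row 2, RS - tile across columns 1-19 and work as-is.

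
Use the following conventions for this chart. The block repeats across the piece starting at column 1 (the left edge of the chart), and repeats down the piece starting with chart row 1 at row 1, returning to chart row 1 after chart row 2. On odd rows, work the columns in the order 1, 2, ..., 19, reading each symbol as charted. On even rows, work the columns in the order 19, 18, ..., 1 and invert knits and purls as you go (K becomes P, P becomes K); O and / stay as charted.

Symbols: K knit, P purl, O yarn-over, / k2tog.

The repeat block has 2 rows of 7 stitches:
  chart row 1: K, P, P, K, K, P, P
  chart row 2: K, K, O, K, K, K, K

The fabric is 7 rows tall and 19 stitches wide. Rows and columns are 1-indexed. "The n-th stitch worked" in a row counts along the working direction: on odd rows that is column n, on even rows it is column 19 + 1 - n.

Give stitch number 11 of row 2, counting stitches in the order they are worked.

Result:
P

Derivation:
Row 2: (2-1) mod 2 = 1, so use chart row 2. Even row -> WS.
Chart row 2 tiled across columns 1-19: K K O K K K K K K O K K K K K K O K K
WS: work from column 19 back to column 1 (reverse the tiled row), swapping K<->P (O and / unchanged).
Row 2 as worked: P P O P P P P P P O P P P P P P O P P
The 11th stitch worked is P.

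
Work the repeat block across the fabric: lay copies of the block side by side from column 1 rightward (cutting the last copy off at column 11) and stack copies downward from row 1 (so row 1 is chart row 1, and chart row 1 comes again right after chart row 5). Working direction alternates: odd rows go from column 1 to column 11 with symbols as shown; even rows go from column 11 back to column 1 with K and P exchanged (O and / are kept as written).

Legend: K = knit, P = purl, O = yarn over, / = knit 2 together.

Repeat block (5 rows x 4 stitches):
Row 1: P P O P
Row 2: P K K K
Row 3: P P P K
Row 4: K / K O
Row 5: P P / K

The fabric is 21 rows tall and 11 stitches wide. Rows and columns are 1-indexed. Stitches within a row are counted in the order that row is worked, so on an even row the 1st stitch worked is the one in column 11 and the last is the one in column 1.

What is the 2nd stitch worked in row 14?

== STITCH ==
/

Derivation:
Row 14 uses chart row ((14-1) mod 5)+1 = 4. Row 14 is even, so WS.
Chart row 4 tiled across columns 1-11: K / K O K / K O K / K
Wrong side: read the tiled row from column 11 down to 1 and exchange K with P (leave O, /).
Row 14 as worked: P / P O P / P O P / P
Stitch 2 in working order -> /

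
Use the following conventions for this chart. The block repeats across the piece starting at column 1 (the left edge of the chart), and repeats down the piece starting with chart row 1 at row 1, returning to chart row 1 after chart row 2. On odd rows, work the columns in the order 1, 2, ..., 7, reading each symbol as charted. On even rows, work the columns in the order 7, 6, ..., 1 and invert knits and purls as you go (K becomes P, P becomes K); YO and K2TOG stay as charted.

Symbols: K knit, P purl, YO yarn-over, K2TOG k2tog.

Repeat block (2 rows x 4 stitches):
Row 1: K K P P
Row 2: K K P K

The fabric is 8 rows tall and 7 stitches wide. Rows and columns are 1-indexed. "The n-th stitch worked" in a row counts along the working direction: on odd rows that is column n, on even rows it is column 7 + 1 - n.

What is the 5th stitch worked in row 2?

Result:
K

Derivation:
Row 2: (2-1) mod 2 = 1, so use chart row 2. Even row -> WS.
Chart row 2 tiled across columns 1-7: K K P K K K P
Wrong side: read the tiled row from column 7 down to 1 and exchange K with P (leave YO, K2TOG).
Row 2 as worked: K P P P K P P
Counting 5 along the worked row gives K.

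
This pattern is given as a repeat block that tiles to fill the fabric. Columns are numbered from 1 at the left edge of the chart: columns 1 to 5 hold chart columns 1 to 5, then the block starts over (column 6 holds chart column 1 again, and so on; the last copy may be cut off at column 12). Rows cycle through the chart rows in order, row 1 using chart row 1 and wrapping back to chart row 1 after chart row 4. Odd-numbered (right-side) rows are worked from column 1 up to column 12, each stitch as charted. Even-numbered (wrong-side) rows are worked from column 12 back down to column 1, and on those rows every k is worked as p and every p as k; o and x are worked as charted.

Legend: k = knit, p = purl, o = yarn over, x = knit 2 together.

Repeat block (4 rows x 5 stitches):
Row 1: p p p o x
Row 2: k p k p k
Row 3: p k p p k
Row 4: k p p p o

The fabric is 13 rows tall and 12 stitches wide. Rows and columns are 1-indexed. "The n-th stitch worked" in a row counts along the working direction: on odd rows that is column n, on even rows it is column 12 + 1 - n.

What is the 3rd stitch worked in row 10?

Row 10 uses chart row ((10-1) mod 4)+1 = 2. Row 10 is even, so WS.
Chart row 2 tiled across columns 1-12: k p k p k k p k p k k p
Wrong side: read the tiled row from column 12 down to 1 and exchange k with p (leave o, x).
Row 10 as worked: k p p k p k p p k p k p
Counting 3 along the worked row gives p.

== STITCH ==
p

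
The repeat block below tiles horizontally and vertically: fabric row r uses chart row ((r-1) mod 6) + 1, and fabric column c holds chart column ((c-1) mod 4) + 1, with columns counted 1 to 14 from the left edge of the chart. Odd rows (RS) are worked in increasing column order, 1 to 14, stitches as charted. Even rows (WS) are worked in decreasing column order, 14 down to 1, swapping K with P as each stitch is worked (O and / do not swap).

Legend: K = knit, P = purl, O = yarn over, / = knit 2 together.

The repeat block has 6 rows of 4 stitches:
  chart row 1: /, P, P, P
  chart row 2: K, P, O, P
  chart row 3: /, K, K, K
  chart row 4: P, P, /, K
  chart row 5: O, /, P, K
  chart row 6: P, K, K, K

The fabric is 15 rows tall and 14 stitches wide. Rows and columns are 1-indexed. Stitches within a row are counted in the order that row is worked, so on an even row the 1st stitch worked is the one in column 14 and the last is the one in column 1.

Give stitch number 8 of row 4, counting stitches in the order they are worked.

Row 4: (4-1) mod 6 = 3, so use chart row 4. Even row -> WS.
Chart row 4 tiled across columns 1-14: P P / K P P / K P P / K P P
WS: work from column 14 back to column 1 (reverse the tiled row), swapping K<->P (O and / unchanged).
Row 4 as worked: K K P / K K P / K K P / K K
The 8th stitch worked is /.

Result:
/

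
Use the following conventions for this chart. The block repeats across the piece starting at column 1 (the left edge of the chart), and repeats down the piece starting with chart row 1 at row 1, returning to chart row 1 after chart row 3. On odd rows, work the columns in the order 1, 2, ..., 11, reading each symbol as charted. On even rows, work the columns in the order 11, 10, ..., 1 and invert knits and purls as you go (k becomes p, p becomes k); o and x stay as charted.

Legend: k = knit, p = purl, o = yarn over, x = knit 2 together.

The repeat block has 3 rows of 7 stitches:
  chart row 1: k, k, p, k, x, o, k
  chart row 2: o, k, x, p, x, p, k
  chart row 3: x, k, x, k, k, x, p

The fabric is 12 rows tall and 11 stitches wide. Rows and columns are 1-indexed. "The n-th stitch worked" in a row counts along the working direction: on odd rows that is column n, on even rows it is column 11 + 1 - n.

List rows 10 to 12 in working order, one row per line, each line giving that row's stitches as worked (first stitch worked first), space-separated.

Row 10: chart row 1, WS - tiled (columns 1-11): k k p k x o k k k p k; work from column 11 back to 1 with k<->p swapped.
Row 11: chart row 2, RS - tile across columns 1-11 and work as-is.
Row 12: chart row 3, WS - tiled (columns 1-11): x k x k k x p x k x k; work from column 11 back to 1 with k<->p swapped.

Rows as worked:
p k p p p o x p k p p
o k x p x p k o k x p
p x p x k x p p x p x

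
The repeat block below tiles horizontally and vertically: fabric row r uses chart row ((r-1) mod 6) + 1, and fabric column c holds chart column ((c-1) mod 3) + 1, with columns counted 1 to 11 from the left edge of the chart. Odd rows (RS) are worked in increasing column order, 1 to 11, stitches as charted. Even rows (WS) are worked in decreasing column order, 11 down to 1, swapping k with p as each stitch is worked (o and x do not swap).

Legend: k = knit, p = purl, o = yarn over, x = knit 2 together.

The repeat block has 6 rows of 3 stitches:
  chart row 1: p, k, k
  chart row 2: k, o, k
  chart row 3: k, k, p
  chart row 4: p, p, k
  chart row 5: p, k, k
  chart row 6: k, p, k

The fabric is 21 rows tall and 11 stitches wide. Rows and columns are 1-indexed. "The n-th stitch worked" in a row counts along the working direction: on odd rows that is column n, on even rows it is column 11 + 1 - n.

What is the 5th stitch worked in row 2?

Row 2: (2-1) mod 6 = 1, so use chart row 2. Even row -> WS.
Chart row 2 tiled across columns 1-11: k o k k o k k o k k o
WS: work from column 11 back to column 1 (reverse the tiled row), swapping k<->p (o and x unchanged).
Row 2 as worked: o p p o p p o p p o p
Stitch 5 in working order -> p

Result:
p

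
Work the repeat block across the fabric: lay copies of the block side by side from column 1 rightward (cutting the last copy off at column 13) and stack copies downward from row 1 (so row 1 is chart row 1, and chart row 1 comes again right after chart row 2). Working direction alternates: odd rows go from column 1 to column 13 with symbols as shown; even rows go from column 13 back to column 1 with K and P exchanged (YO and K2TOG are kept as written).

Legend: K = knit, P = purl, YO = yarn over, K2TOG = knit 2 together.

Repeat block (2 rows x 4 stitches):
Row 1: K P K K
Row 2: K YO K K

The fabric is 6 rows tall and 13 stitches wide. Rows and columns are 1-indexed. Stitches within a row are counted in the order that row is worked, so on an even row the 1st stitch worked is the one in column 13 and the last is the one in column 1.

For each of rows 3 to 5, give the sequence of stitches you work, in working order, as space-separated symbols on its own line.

== ROWS AS WORKED ==
K P K K K P K K K P K K K
P P P YO P P P YO P P P YO P
K P K K K P K K K P K K K

Derivation:
Row 3: chart row 1, RS - tile across columns 1-13 and work as-is.
Row 4: chart row 2, WS - tiled (columns 1-13): K YO K K K YO K K K YO K K K; work from column 13 back to 1 with K<->P swapped.
Row 5: chart row 1, RS - tile across columns 1-13 and work as-is.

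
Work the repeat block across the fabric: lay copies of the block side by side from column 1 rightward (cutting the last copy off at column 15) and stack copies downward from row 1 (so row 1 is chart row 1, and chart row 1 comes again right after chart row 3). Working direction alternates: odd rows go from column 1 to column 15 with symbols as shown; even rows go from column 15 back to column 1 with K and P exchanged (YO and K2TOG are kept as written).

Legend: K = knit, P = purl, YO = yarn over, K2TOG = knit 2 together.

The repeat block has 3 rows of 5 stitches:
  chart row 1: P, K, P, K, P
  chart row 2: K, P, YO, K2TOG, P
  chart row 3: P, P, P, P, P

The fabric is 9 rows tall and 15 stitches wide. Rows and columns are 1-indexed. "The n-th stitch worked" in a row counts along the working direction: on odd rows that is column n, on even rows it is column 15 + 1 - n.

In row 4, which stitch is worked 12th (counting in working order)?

Stitch:
P

Derivation:
Row 4 uses chart row ((4-1) mod 3)+1 = 1. Row 4 is even, so WS.
Chart row 1 tiled across columns 1-15: P K P K P P K P K P P K P K P
Wrong side: read the tiled row from column 15 down to 1 and exchange K with P (leave YO, K2TOG).
Row 4 as worked: K P K P K K P K P K K P K P K
The 12th stitch worked is P.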